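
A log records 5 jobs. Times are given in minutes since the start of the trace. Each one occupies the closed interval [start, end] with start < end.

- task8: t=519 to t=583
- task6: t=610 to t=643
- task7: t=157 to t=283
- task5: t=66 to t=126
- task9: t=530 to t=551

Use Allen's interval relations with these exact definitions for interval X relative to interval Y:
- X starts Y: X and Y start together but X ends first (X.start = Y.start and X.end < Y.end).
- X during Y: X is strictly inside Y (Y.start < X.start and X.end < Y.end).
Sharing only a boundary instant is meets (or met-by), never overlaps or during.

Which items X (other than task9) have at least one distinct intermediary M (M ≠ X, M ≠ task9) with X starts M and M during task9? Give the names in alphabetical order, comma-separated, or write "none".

Target task9 = [t=530, t=551].
Intermediaries M with M during task9: none.
Union: none.

none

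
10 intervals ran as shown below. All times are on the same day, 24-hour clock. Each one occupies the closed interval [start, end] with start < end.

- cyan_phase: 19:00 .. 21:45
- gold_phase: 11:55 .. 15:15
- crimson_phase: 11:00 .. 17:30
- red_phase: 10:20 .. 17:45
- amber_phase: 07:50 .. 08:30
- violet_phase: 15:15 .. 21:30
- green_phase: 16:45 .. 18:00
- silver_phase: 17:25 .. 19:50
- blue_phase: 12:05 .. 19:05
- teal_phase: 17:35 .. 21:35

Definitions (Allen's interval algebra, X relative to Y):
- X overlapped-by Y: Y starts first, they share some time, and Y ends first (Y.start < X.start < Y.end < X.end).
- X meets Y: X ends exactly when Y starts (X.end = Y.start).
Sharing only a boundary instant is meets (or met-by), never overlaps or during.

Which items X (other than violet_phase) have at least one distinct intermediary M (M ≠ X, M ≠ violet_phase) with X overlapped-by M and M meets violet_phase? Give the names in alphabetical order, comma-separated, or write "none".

Target violet_phase = [15:15, 21:30].
Intermediaries M with M meets violet_phase: gold_phase.
Via gold_phase — items with X overlapped-by gold_phase: blue_phase.
Union: blue_phase.

blue_phase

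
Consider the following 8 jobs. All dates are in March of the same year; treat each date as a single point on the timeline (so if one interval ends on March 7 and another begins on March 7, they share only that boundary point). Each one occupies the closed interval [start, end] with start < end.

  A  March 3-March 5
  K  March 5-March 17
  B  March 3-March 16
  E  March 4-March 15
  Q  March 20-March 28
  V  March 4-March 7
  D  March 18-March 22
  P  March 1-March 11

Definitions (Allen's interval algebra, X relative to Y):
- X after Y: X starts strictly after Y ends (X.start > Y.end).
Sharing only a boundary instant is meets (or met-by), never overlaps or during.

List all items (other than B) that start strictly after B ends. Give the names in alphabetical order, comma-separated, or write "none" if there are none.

D, Q

Target B = [March 3, March 16].
A [March 3, March 5] → starts → no.
D [March 18, March 22] → after → yes.
E [March 4, March 15] → during → no.
K [March 5, March 17] → overlapped-by → no.
P [March 1, March 11] → overlaps → no.
Q [March 20, March 28] → after → yes.
V [March 4, March 7] → during → no.
Result: D, Q.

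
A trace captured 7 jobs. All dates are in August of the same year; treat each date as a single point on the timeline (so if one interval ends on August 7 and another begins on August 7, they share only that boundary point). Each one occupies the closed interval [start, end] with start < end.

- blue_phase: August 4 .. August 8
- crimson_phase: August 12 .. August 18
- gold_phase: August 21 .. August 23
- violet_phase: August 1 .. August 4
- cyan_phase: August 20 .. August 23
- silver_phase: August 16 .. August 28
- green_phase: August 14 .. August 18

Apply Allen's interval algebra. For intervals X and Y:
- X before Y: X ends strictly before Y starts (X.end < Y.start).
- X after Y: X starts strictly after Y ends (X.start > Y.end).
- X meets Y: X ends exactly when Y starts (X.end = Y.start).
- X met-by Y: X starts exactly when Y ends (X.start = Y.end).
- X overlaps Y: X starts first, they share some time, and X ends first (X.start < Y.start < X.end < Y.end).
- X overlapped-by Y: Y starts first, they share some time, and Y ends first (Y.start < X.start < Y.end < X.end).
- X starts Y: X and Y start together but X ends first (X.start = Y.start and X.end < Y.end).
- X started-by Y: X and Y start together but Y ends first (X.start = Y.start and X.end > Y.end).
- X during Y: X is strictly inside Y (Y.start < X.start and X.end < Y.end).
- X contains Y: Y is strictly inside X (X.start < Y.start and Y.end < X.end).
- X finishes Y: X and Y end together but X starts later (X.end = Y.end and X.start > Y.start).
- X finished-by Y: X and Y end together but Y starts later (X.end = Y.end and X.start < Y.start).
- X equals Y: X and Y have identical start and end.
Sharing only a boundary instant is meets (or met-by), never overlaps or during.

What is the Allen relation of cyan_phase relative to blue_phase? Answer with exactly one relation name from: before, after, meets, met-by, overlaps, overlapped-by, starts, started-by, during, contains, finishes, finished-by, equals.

after

cyan_phase = [August 20, August 23]; blue_phase = [August 4, August 8].
Compare endpoints: cyan_phase.start > blue_phase.start, cyan_phase.start > blue_phase.end, cyan_phase.end > blue_phase.start, cyan_phase.end > blue_phase.end.
That pattern is 'after'.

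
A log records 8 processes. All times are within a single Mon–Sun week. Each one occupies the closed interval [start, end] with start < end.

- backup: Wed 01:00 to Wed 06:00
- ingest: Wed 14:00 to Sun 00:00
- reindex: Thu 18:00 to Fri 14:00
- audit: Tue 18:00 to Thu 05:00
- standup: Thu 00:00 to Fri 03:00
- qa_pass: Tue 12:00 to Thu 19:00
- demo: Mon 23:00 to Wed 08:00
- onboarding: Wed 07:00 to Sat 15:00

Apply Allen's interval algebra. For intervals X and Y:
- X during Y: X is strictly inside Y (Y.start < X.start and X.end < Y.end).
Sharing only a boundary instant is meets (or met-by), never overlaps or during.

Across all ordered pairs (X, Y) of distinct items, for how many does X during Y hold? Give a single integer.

8

Checking all 56 ordered pairs for relation 'during'; matching pairs in alphabetical order:
(audit, qa_pass): audit during qa_pass ✓
(backup, audit): backup during audit ✓
(backup, demo): backup during demo ✓
(backup, qa_pass): backup during qa_pass ✓
(reindex, ingest): reindex during ingest ✓
(reindex, onboarding): reindex during onboarding ✓
(standup, ingest): standup during ingest ✓
(standup, onboarding): standup during onboarding ✓
Count: 8.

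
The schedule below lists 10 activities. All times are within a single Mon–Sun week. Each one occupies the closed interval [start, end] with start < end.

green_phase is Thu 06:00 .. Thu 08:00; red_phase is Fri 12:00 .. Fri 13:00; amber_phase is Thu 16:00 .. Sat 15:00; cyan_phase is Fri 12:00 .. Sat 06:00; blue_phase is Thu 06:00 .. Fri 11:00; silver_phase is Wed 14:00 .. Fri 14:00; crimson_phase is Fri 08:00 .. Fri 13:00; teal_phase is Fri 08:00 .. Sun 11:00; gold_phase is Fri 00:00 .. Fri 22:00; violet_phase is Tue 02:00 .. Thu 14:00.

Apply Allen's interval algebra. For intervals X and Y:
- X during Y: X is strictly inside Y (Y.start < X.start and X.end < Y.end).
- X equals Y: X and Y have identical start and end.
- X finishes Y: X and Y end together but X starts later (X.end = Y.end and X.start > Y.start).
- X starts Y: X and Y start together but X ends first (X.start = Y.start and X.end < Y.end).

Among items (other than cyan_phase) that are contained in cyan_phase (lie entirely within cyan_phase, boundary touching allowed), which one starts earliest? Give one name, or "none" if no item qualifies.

Target cyan_phase = [Fri 12:00, Sat 06:00].
amber_phase [Thu 16:00, Sat 15:00] → contains → excluded.
blue_phase [Thu 06:00, Fri 11:00] → before → excluded.
crimson_phase [Fri 08:00, Fri 13:00] → overlaps → excluded.
gold_phase [Fri 00:00, Fri 22:00] → overlaps → excluded.
green_phase [Thu 06:00, Thu 08:00] → before → excluded.
red_phase [Fri 12:00, Fri 13:00] → starts → candidate.
silver_phase [Wed 14:00, Fri 14:00] → overlaps → excluded.
teal_phase [Fri 08:00, Sun 11:00] → contains → excluded.
violet_phase [Tue 02:00, Thu 14:00] → before → excluded.
Among candidates, earliest start is Fri 12:00 → red_phase.

red_phase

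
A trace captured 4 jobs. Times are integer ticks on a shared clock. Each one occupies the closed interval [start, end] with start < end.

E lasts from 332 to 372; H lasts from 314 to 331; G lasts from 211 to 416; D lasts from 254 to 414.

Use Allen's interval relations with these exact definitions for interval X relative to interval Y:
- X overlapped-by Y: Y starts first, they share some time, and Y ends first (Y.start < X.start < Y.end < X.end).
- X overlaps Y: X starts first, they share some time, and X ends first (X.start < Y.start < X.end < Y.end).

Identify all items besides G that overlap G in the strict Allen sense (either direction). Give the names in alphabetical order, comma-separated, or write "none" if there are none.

none

Target G = [211, 416].
D [254, 414] → during → no.
E [332, 372] → during → no.
H [314, 331] → during → no.
Result: none.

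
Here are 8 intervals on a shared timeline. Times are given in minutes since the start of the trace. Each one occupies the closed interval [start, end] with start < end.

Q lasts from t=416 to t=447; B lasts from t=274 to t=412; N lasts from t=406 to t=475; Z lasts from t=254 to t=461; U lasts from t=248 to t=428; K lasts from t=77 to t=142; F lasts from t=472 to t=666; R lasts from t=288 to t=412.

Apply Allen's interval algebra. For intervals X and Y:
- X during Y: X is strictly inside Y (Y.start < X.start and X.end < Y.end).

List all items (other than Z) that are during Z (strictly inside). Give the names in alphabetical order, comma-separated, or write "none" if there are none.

B, Q, R

Target Z = [t=254, t=461].
B [t=274, t=412] → during → yes.
F [t=472, t=666] → after → no.
K [t=77, t=142] → before → no.
N [t=406, t=475] → overlapped-by → no.
Q [t=416, t=447] → during → yes.
R [t=288, t=412] → during → yes.
U [t=248, t=428] → overlaps → no.
Result: B, Q, R.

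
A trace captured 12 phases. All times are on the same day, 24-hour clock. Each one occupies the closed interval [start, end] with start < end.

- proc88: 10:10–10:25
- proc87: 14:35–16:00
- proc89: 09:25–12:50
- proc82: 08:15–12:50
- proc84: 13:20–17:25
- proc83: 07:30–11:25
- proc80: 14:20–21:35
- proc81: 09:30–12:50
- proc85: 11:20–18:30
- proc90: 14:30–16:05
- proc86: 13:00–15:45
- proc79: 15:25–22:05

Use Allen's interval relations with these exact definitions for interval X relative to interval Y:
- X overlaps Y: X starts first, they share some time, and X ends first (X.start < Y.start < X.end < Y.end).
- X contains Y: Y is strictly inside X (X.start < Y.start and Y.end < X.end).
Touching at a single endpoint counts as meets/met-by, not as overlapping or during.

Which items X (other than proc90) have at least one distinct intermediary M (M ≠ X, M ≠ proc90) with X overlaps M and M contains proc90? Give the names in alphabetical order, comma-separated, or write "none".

proc81, proc82, proc83, proc84, proc85, proc86, proc89

Target proc90 = [14:30, 16:05].
Intermediaries M with M contains proc90: proc80, proc84, proc85.
Via proc80 — items with X overlaps proc80: proc84, proc85, proc86.
Via proc84 — items with X overlaps proc84: proc86.
Via proc85 — items with X overlaps proc85: proc81, proc82, proc83, proc89.
Union: proc81, proc82, proc83, proc84, proc85, proc86, proc89.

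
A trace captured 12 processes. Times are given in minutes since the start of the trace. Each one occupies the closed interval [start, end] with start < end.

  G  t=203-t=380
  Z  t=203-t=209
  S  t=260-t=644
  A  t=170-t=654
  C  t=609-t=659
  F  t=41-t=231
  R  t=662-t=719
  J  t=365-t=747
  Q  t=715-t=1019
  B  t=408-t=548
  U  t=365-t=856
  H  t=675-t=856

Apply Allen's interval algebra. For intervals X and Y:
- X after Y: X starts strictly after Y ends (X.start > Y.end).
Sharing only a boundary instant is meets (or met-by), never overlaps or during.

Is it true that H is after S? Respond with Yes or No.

H = [t=675, t=856], S = [t=260, t=644].
Actual relation of H to S: after.
Asked whether 'after' holds → Yes.

Yes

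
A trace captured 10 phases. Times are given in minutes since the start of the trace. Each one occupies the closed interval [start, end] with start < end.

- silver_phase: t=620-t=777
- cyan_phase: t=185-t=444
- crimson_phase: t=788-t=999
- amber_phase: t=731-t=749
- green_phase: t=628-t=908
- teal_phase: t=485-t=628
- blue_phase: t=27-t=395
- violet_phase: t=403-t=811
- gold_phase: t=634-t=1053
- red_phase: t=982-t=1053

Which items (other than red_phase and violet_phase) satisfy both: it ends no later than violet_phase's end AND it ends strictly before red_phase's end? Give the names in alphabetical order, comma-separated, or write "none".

Conditions: its end is no later than violet_phase's end (X.end <= t=811) AND its end is strictly before red_phase's end (X.end < t=1053).
amber_phase: end t=749 <= t=811? ✓; end t=749 < t=1053? ✓ → yes.
blue_phase: end t=395 <= t=811? ✓; end t=395 < t=1053? ✓ → yes.
crimson_phase: end t=999 <= t=811? ✗; end t=999 < t=1053? ✓ → no.
cyan_phase: end t=444 <= t=811? ✓; end t=444 < t=1053? ✓ → yes.
gold_phase: end t=1053 <= t=811? ✗; end t=1053 < t=1053? ✗ → no.
green_phase: end t=908 <= t=811? ✗; end t=908 < t=1053? ✓ → no.
silver_phase: end t=777 <= t=811? ✓; end t=777 < t=1053? ✓ → yes.
teal_phase: end t=628 <= t=811? ✓; end t=628 < t=1053? ✓ → yes.
Result: amber_phase, blue_phase, cyan_phase, silver_phase, teal_phase.

amber_phase, blue_phase, cyan_phase, silver_phase, teal_phase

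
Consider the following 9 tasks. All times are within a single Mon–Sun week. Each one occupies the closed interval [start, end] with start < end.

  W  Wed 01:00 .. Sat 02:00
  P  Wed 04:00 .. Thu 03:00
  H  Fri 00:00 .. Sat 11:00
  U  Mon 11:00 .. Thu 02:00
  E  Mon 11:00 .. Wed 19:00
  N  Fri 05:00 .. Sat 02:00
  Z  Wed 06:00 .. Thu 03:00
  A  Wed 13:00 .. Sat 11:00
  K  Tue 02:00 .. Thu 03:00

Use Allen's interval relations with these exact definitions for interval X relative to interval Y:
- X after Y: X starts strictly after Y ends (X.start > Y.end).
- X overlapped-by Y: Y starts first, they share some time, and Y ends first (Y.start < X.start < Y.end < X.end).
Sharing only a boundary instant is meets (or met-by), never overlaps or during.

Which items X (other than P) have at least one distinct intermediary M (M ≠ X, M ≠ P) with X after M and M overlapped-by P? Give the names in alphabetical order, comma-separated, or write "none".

none

Target P = [Wed 04:00, Thu 03:00].
Intermediaries M with M overlapped-by P: A.
Via A — items with X after A: none.
Union: none.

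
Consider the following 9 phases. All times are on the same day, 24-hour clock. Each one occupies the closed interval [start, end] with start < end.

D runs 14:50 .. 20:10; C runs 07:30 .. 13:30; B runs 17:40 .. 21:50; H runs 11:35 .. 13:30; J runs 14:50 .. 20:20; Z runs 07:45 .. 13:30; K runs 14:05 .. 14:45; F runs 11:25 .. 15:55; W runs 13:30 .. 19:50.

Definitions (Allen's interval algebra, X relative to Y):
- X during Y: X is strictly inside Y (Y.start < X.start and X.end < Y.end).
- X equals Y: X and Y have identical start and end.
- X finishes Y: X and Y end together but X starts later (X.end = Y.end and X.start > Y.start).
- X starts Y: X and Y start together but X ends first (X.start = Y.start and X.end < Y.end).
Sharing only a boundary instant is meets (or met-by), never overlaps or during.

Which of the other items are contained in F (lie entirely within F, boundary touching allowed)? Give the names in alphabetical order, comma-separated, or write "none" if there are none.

Target F = [11:25, 15:55].
B [17:40, 21:50] → after → no.
C [07:30, 13:30] → overlaps → no.
D [14:50, 20:10] → overlapped-by → no.
H [11:35, 13:30] → during → yes.
J [14:50, 20:20] → overlapped-by → no.
K [14:05, 14:45] → during → yes.
W [13:30, 19:50] → overlapped-by → no.
Z [07:45, 13:30] → overlaps → no.
Result: H, K.

H, K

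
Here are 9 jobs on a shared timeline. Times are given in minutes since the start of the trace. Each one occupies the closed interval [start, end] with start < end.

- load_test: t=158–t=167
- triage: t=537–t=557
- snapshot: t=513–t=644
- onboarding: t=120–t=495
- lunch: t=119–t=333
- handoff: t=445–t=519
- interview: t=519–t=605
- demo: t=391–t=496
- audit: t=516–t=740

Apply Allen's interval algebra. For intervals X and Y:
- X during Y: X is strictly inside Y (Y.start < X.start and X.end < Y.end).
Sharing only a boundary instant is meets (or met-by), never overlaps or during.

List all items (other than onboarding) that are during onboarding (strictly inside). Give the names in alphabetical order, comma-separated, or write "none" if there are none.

load_test

Target onboarding = [t=120, t=495].
audit [t=516, t=740] → after → no.
demo [t=391, t=496] → overlapped-by → no.
handoff [t=445, t=519] → overlapped-by → no.
interview [t=519, t=605] → after → no.
load_test [t=158, t=167] → during → yes.
lunch [t=119, t=333] → overlaps → no.
snapshot [t=513, t=644] → after → no.
triage [t=537, t=557] → after → no.
Result: load_test.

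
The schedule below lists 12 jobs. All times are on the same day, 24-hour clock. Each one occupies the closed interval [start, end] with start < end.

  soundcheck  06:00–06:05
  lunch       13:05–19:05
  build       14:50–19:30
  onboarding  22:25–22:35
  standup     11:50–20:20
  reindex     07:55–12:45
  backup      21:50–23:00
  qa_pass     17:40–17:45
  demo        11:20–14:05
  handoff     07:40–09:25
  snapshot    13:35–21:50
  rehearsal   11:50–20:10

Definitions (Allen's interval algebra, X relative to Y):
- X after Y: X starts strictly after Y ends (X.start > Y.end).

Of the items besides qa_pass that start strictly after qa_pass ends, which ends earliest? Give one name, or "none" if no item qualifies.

Target qa_pass = [17:40, 17:45].
backup [21:50, 23:00] → after → candidate.
build [14:50, 19:30] → contains → excluded.
demo [11:20, 14:05] → before → excluded.
handoff [07:40, 09:25] → before → excluded.
lunch [13:05, 19:05] → contains → excluded.
onboarding [22:25, 22:35] → after → candidate.
rehearsal [11:50, 20:10] → contains → excluded.
reindex [07:55, 12:45] → before → excluded.
snapshot [13:35, 21:50] → contains → excluded.
soundcheck [06:00, 06:05] → before → excluded.
standup [11:50, 20:20] → contains → excluded.
Among candidates, earliest end is 22:35 → onboarding.

onboarding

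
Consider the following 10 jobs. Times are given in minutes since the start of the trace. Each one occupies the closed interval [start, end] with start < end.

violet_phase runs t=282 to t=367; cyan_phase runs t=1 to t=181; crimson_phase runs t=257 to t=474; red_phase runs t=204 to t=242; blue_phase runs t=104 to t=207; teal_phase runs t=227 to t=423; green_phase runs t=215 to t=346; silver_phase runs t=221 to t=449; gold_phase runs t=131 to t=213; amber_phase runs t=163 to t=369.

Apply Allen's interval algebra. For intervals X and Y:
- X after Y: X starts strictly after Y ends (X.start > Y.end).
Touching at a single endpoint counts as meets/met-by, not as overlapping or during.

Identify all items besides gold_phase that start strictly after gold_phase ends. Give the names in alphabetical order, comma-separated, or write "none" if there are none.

Target gold_phase = [t=131, t=213].
amber_phase [t=163, t=369] → overlapped-by → no.
blue_phase [t=104, t=207] → overlaps → no.
crimson_phase [t=257, t=474] → after → yes.
cyan_phase [t=1, t=181] → overlaps → no.
green_phase [t=215, t=346] → after → yes.
red_phase [t=204, t=242] → overlapped-by → no.
silver_phase [t=221, t=449] → after → yes.
teal_phase [t=227, t=423] → after → yes.
violet_phase [t=282, t=367] → after → yes.
Result: crimson_phase, green_phase, silver_phase, teal_phase, violet_phase.

crimson_phase, green_phase, silver_phase, teal_phase, violet_phase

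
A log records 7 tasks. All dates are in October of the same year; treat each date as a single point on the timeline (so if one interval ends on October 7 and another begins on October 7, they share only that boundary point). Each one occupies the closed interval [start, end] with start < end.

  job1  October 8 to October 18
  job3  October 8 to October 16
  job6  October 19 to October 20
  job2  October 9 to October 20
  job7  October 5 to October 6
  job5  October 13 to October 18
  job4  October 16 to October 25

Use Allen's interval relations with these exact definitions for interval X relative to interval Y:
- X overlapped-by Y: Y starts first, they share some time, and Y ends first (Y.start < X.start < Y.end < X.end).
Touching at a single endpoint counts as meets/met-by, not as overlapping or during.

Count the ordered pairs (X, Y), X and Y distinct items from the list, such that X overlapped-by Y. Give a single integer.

Checking all 42 ordered pairs for relation 'overlapped-by'; matching pairs in alphabetical order:
(job2, job1): job2 overlapped-by job1 ✓
(job2, job3): job2 overlapped-by job3 ✓
(job4, job1): job4 overlapped-by job1 ✓
(job4, job2): job4 overlapped-by job2 ✓
(job4, job5): job4 overlapped-by job5 ✓
(job5, job3): job5 overlapped-by job3 ✓
Count: 6.

6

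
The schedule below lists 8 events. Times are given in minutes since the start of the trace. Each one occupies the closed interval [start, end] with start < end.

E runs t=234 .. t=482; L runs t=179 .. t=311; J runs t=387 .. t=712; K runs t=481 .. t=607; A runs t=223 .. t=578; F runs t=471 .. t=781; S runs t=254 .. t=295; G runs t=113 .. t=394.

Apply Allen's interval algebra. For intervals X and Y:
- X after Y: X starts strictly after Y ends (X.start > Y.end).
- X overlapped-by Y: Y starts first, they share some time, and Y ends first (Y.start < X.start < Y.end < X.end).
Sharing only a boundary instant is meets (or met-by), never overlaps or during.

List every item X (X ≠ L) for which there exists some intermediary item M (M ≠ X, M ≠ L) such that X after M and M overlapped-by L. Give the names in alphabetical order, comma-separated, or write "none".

Target L = [t=179, t=311].
Intermediaries M with M overlapped-by L: A, E.
Via A — items with X after A: none.
Via E — items with X after E: none.
Union: none.

none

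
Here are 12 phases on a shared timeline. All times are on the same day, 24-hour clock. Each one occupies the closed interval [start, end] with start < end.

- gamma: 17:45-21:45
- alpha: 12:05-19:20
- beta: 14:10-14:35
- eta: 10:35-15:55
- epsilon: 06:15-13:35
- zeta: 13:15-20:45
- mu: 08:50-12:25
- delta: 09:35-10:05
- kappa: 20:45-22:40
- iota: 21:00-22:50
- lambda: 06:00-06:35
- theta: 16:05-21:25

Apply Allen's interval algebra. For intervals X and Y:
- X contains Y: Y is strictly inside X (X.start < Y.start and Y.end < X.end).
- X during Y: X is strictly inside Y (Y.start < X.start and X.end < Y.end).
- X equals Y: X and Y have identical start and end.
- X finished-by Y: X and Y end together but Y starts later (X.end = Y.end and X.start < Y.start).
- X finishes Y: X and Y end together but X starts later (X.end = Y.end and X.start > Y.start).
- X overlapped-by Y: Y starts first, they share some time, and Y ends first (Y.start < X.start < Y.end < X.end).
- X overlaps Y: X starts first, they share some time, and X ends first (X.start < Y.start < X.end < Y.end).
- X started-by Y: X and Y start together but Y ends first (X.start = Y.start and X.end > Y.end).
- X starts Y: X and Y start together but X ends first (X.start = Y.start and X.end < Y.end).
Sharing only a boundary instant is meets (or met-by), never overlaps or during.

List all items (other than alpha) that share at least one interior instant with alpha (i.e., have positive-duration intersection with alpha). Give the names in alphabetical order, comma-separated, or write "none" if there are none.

beta, epsilon, eta, gamma, mu, theta, zeta

Target alpha = [12:05, 19:20].
beta [14:10, 14:35] → during → yes.
delta [09:35, 10:05] → before → no.
epsilon [06:15, 13:35] → overlaps → yes.
eta [10:35, 15:55] → overlaps → yes.
gamma [17:45, 21:45] → overlapped-by → yes.
iota [21:00, 22:50] → after → no.
kappa [20:45, 22:40] → after → no.
lambda [06:00, 06:35] → before → no.
mu [08:50, 12:25] → overlaps → yes.
theta [16:05, 21:25] → overlapped-by → yes.
zeta [13:15, 20:45] → overlapped-by → yes.
Result: beta, epsilon, eta, gamma, mu, theta, zeta.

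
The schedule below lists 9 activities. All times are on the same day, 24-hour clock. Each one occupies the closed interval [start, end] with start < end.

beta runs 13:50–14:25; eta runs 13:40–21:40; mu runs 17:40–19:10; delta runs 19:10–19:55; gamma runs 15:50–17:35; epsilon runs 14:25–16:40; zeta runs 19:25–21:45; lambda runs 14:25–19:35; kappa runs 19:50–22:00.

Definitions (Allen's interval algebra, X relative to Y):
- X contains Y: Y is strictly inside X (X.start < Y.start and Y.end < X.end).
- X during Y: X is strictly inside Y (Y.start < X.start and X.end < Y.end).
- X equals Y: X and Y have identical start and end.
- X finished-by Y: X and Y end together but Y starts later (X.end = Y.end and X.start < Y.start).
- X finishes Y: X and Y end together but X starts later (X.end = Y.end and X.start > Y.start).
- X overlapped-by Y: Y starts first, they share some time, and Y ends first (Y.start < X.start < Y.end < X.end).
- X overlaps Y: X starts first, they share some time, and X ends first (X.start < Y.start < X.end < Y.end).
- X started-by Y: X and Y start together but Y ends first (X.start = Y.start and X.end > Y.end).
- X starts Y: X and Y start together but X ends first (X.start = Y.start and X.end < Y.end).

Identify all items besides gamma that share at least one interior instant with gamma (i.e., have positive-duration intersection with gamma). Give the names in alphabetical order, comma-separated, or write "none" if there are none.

epsilon, eta, lambda

Target gamma = [15:50, 17:35].
beta [13:50, 14:25] → before → no.
delta [19:10, 19:55] → after → no.
epsilon [14:25, 16:40] → overlaps → yes.
eta [13:40, 21:40] → contains → yes.
kappa [19:50, 22:00] → after → no.
lambda [14:25, 19:35] → contains → yes.
mu [17:40, 19:10] → after → no.
zeta [19:25, 21:45] → after → no.
Result: epsilon, eta, lambda.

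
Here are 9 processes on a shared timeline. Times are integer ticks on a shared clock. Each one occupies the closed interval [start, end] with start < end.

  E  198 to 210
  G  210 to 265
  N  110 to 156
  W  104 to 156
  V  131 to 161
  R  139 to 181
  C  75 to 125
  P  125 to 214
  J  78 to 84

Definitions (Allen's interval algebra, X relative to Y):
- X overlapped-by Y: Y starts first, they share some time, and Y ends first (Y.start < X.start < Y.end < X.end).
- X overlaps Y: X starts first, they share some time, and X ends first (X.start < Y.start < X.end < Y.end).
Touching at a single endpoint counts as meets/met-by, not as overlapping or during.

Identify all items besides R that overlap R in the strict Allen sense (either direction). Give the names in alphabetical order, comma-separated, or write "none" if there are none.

Target R = [139, 181].
C [75, 125] → before → no.
E [198, 210] → after → no.
G [210, 265] → after → no.
J [78, 84] → before → no.
N [110, 156] → overlaps → yes.
P [125, 214] → contains → no.
V [131, 161] → overlaps → yes.
W [104, 156] → overlaps → yes.
Result: N, V, W.

N, V, W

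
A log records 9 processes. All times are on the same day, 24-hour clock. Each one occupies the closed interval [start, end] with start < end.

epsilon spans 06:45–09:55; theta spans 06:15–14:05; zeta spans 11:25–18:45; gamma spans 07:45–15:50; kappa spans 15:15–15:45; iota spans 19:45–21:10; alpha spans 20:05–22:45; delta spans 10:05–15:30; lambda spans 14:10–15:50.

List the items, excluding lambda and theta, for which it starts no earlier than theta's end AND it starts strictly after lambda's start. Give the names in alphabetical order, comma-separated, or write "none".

Conditions: its start is no earlier than theta's end (X.start >= 14:05) AND its start is strictly after lambda's start (X.start > 14:10).
alpha: start 20:05 >= 14:05? ✓; start 20:05 > 14:10? ✓ → yes.
delta: start 10:05 >= 14:05? ✗; start 10:05 > 14:10? ✗ → no.
epsilon: start 06:45 >= 14:05? ✗; start 06:45 > 14:10? ✗ → no.
gamma: start 07:45 >= 14:05? ✗; start 07:45 > 14:10? ✗ → no.
iota: start 19:45 >= 14:05? ✓; start 19:45 > 14:10? ✓ → yes.
kappa: start 15:15 >= 14:05? ✓; start 15:15 > 14:10? ✓ → yes.
zeta: start 11:25 >= 14:05? ✗; start 11:25 > 14:10? ✗ → no.
Result: alpha, iota, kappa.

alpha, iota, kappa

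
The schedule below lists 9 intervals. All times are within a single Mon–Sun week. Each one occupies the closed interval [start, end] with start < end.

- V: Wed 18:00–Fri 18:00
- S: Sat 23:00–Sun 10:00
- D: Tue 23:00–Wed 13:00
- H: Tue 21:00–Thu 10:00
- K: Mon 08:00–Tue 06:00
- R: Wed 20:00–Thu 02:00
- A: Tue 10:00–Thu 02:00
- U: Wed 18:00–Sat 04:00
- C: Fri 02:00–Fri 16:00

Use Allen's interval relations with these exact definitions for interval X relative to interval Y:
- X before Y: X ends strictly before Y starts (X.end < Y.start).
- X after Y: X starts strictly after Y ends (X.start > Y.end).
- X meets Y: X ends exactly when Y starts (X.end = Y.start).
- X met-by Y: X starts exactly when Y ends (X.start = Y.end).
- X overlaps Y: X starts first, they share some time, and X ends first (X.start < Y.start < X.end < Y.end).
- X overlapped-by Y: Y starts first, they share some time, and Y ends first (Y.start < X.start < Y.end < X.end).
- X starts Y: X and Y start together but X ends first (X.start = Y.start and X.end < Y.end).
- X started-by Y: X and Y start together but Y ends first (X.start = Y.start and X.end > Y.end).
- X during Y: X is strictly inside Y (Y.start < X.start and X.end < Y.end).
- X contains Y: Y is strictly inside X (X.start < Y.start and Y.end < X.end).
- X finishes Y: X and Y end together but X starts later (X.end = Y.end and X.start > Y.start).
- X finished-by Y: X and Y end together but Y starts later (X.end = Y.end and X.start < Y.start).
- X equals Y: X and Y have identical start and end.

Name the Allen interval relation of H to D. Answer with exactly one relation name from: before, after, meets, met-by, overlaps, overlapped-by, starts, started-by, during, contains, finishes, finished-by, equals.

H = [Tue 21:00, Thu 10:00]; D = [Tue 23:00, Wed 13:00].
Compare endpoints: H.start < D.start, H.start < D.end, H.end > D.start, H.end > D.end.
That pattern is 'contains'.

contains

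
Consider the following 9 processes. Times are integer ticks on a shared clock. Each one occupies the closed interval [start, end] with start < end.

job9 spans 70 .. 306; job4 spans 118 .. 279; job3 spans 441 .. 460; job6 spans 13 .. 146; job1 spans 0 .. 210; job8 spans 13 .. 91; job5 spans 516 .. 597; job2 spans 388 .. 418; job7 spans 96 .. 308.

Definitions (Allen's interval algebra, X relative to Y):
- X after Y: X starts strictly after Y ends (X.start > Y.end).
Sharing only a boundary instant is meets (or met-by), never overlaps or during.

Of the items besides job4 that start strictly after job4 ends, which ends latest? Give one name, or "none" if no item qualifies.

job5

Target job4 = [118, 279].
job1 [0, 210] → overlaps → excluded.
job2 [388, 418] → after → candidate.
job3 [441, 460] → after → candidate.
job5 [516, 597] → after → candidate.
job6 [13, 146] → overlaps → excluded.
job7 [96, 308] → contains → excluded.
job8 [13, 91] → before → excluded.
job9 [70, 306] → contains → excluded.
Among candidates, latest end is 597 → job5.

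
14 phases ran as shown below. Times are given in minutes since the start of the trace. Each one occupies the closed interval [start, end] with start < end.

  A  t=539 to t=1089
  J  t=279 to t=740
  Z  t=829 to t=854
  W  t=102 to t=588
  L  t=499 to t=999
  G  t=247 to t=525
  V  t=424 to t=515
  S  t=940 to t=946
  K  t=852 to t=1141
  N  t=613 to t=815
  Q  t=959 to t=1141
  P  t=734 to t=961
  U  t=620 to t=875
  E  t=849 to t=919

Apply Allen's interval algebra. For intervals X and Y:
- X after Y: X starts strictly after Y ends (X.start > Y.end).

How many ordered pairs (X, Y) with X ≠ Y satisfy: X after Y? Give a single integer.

Checking all 182 ordered pairs for relation 'after'; matching pairs in alphabetical order:
(A, G): A after G ✓
(A, V): A after V ✓
(E, G): E after G ✓
(E, J): E after J ✓
(E, N): E after N ✓
(E, V): E after V ✓
(E, W): E after W ✓
(K, G): K after G ✓
(K, J): K after J ✓
(K, N): K after N ✓
(K, V): K after V ✓
(K, W): K after W ✓
(N, G): N after G ✓
(N, V): N after V ✓
(N, W): N after W ✓
(P, G): P after G ✓
(P, V): P after V ✓
(P, W): P after W ✓
(Q, E): Q after E ✓
(Q, G): Q after G ✓
(Q, J): Q after J ✓
(Q, N): Q after N ✓
(Q, S): Q after S ✓
(Q, U): Q after U ✓
... plus 19 further pairs not listed.
Count: 43.

43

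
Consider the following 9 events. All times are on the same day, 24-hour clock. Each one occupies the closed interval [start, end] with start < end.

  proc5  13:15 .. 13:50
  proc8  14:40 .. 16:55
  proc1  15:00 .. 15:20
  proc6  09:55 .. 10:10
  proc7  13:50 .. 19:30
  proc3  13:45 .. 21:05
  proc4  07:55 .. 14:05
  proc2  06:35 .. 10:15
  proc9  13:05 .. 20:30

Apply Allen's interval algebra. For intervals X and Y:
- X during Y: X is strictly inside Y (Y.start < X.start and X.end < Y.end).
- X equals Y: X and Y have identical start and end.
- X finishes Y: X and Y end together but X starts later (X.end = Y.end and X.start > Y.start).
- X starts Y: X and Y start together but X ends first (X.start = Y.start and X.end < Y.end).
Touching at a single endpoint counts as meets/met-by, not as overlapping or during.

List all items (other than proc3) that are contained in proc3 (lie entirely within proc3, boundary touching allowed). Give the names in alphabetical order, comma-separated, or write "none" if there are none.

Target proc3 = [13:45, 21:05].
proc1 [15:00, 15:20] → during → yes.
proc2 [06:35, 10:15] → before → no.
proc4 [07:55, 14:05] → overlaps → no.
proc5 [13:15, 13:50] → overlaps → no.
proc6 [09:55, 10:10] → before → no.
proc7 [13:50, 19:30] → during → yes.
proc8 [14:40, 16:55] → during → yes.
proc9 [13:05, 20:30] → overlaps → no.
Result: proc1, proc7, proc8.

proc1, proc7, proc8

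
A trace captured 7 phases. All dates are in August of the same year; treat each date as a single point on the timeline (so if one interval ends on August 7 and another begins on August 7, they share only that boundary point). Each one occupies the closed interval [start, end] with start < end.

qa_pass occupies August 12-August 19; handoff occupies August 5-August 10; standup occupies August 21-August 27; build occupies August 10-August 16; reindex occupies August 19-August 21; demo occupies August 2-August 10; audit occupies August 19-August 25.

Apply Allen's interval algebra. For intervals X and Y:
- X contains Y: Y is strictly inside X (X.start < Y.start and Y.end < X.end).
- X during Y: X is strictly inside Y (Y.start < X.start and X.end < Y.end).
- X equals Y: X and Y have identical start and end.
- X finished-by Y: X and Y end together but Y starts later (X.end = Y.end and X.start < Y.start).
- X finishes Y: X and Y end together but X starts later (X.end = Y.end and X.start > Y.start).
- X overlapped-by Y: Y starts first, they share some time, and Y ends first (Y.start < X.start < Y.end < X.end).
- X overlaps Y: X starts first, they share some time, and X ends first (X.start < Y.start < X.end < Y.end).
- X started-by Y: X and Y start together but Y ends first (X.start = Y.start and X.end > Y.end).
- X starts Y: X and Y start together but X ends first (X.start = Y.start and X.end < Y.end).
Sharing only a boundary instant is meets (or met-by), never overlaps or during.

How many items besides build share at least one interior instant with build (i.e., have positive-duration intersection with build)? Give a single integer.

Target build = [August 10, August 16].
audit [August 19, August 25] → after → no.
demo [August 2, August 10] → meets → no.
handoff [August 5, August 10] → meets → no.
qa_pass [August 12, August 19] → overlapped-by → counts.
reindex [August 19, August 21] → after → no.
standup [August 21, August 27] → after → no.
Total: 1.

1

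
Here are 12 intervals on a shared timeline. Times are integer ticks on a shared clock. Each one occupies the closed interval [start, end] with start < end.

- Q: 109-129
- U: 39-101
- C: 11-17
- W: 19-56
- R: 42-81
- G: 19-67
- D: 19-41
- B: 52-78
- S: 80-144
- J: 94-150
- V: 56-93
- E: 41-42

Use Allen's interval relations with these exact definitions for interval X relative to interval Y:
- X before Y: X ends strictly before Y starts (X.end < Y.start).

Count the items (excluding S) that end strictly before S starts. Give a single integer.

6

Target S = [80, 144].
B [52, 78] → before → counts.
C [11, 17] → before → counts.
D [19, 41] → before → counts.
E [41, 42] → before → counts.
G [19, 67] → before → counts.
J [94, 150] → overlapped-by → no.
Q [109, 129] → during → no.
R [42, 81] → overlaps → no.
U [39, 101] → overlaps → no.
V [56, 93] → overlaps → no.
W [19, 56] → before → counts.
Total: 6.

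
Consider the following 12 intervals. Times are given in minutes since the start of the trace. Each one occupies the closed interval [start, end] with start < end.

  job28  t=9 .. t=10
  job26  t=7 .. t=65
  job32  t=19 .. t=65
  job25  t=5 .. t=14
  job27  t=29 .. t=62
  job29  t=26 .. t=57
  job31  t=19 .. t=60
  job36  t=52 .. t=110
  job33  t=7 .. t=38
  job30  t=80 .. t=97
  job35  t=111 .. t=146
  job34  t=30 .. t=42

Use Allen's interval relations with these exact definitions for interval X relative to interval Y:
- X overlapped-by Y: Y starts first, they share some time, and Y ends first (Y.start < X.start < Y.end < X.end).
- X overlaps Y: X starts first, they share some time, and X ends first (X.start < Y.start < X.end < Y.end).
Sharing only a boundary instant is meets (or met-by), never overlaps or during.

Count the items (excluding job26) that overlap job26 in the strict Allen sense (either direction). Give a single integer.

2

Target job26 = [t=7, t=65].
job25 [t=5, t=14] → overlaps → counts.
job27 [t=29, t=62] → during → no.
job28 [t=9, t=10] → during → no.
job29 [t=26, t=57] → during → no.
job30 [t=80, t=97] → after → no.
job31 [t=19, t=60] → during → no.
job32 [t=19, t=65] → finishes → no.
job33 [t=7, t=38] → starts → no.
job34 [t=30, t=42] → during → no.
job35 [t=111, t=146] → after → no.
job36 [t=52, t=110] → overlapped-by → counts.
Total: 2.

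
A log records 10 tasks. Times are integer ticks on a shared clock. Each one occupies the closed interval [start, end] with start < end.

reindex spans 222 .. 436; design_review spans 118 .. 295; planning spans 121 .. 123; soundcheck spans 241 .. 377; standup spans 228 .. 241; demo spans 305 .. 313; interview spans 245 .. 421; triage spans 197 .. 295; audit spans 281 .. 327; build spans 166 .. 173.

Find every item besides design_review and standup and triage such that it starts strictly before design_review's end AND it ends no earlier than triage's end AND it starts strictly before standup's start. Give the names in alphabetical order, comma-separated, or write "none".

reindex

Conditions: its start is strictly before design_review's end (X.start < 295) AND its end is no earlier than triage's end (X.end >= 295) AND its start is strictly before standup's start (X.start < 228).
audit: start 281 < 295? ✓; end 327 >= 295? ✓; start 281 < 228? ✗ → no.
build: start 166 < 295? ✓; end 173 >= 295? ✗; start 166 < 228? ✓ → no.
demo: start 305 < 295? ✗; end 313 >= 295? ✓; start 305 < 228? ✗ → no.
interview: start 245 < 295? ✓; end 421 >= 295? ✓; start 245 < 228? ✗ → no.
planning: start 121 < 295? ✓; end 123 >= 295? ✗; start 121 < 228? ✓ → no.
reindex: start 222 < 295? ✓; end 436 >= 295? ✓; start 222 < 228? ✓ → yes.
soundcheck: start 241 < 295? ✓; end 377 >= 295? ✓; start 241 < 228? ✗ → no.
Result: reindex.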